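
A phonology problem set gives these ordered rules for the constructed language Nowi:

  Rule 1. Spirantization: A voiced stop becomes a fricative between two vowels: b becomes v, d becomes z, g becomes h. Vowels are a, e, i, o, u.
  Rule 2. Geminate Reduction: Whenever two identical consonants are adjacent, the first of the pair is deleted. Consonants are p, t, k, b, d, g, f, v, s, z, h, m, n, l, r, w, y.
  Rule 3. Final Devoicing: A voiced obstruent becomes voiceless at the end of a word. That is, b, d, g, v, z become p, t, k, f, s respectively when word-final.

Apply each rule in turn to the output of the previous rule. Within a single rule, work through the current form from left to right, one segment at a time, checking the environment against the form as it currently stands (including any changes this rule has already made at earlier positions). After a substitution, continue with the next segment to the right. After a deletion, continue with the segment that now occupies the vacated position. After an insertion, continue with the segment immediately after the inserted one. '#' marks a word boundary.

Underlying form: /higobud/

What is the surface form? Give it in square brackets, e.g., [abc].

Rule 1 Spirantization: [higobud] → [hihovud]
Rule 2 Geminate Reduction: no change — [hihovud]
Rule 3 Final Devoicing: [hihovud] → [hihovut]

[hihovut]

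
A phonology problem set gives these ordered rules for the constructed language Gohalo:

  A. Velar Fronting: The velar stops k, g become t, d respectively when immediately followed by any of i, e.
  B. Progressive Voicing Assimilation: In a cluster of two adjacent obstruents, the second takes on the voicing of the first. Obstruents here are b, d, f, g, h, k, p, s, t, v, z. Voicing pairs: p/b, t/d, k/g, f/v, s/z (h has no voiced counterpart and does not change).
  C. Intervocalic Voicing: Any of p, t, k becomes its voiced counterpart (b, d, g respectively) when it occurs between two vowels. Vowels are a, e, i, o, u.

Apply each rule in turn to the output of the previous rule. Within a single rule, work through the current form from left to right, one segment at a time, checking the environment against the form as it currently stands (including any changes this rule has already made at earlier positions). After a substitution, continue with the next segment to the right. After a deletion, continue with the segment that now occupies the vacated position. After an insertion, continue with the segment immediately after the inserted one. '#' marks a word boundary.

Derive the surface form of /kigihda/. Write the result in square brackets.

[tidihta]

A Velar Fronting: [kigihda] → [tidihda]
B Progressive Voicing Assimilation: [tidihda] → [tidihta]
C Intervocalic Voicing: no change — [tidihta]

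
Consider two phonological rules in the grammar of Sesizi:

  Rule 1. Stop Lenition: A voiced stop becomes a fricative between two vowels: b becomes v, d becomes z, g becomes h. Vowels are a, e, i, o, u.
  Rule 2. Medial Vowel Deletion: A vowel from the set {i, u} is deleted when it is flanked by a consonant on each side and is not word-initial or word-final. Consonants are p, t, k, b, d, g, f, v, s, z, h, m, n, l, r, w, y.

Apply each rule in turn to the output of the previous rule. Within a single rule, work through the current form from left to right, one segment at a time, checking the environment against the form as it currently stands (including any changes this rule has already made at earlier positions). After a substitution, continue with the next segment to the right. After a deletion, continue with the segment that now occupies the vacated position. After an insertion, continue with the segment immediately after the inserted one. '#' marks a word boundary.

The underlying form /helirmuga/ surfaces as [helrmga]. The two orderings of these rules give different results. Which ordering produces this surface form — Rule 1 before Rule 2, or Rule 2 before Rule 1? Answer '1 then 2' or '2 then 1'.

2 then 1

Order 1 then 2:
  1 Stop Lenition: [helirmuga] → [helirmuha]
  2 Medial Vowel Deletion: [helirmuha] → [helrmha]
  result: [helrmha]
Order 2 then 1:
  2 Medial Vowel Deletion: [helirmuga] → [helrmga]
  1 Stop Lenition: no change — [helrmga]
  result: [helrmga]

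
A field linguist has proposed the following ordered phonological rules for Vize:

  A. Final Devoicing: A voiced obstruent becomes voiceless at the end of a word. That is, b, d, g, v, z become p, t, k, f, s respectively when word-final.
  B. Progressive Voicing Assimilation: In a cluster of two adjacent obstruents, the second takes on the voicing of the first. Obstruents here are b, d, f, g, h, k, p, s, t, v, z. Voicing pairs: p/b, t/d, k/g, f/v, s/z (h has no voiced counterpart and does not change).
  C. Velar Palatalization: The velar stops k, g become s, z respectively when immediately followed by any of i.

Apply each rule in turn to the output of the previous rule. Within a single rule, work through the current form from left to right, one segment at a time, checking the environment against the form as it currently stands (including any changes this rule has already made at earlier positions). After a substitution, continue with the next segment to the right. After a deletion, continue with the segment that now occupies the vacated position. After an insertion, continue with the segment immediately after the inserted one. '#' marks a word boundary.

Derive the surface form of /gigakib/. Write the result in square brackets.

A Final Devoicing: [gigakib] → [gigakip]
B Progressive Voicing Assimilation: no change — [gigakip]
C Velar Palatalization: [gigakip] → [zigasip]

[zigasip]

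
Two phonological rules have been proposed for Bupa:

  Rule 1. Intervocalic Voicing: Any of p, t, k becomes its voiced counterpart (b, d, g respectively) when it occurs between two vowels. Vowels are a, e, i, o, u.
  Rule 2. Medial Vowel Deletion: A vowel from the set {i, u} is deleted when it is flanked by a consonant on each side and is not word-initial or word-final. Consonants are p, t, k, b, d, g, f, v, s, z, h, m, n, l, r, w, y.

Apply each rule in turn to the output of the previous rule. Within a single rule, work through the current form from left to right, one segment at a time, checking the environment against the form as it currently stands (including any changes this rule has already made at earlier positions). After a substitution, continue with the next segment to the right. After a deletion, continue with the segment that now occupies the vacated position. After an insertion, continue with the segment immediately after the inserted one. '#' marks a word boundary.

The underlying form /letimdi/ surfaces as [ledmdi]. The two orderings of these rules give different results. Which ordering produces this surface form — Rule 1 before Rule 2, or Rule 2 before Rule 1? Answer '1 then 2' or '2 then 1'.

1 then 2

Order 1 then 2:
  1 Intervocalic Voicing: [letimdi] → [ledimdi]
  2 Medial Vowel Deletion: [ledimdi] → [ledmdi]
  result: [ledmdi]
Order 2 then 1:
  2 Medial Vowel Deletion: [letimdi] → [letmdi]
  1 Intervocalic Voicing: no change — [letmdi]
  result: [letmdi]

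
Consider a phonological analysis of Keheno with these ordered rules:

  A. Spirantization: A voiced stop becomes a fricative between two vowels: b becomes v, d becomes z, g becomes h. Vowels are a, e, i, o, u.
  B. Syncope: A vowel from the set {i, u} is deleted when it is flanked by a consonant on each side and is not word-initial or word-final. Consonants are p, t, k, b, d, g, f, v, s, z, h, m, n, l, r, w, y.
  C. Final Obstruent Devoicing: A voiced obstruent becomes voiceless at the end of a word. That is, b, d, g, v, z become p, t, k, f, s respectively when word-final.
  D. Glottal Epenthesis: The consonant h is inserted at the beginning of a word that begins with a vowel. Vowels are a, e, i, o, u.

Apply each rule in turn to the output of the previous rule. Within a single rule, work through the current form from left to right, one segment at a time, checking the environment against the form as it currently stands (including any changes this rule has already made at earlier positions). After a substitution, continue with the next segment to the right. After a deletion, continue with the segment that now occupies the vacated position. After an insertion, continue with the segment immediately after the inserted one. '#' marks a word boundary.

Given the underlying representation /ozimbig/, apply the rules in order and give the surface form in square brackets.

A Spirantization: no change — [ozimbig]
B Syncope: [ozimbig] → [ozmbg]
C Final Obstruent Devoicing: [ozmbg] → [ozmbk]
D Glottal Epenthesis: [ozmbk] → [hozmbk]

[hozmbk]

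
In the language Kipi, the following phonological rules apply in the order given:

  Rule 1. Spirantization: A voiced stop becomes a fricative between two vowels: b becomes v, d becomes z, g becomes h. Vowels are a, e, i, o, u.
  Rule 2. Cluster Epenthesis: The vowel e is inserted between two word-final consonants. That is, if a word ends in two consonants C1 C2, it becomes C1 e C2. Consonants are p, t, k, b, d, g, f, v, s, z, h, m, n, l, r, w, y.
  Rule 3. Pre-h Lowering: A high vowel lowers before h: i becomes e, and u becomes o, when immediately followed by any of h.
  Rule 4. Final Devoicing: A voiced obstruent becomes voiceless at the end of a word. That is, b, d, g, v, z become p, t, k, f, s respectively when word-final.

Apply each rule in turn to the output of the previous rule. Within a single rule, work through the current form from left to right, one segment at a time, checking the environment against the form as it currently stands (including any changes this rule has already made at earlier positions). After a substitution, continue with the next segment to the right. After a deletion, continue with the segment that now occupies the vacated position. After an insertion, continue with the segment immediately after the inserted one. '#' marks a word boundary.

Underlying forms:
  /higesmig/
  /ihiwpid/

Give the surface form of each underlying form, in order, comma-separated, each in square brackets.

/higesmig/:
  Rule 1 Spirantization: [higesmig] → [hihesmig]
  Rule 2 Cluster Epenthesis: no change — [hihesmig]
  Rule 3 Pre-h Lowering: [hihesmig] → [hehesmig]
  Rule 4 Final Devoicing: [hehesmig] → [hehesmik]
/ihiwpid/:
  Rule 1 Spirantization: no change — [ihiwpid]
  Rule 2 Cluster Epenthesis: no change — [ihiwpid]
  Rule 3 Pre-h Lowering: [ihiwpid] → [ehiwpid]
  Rule 4 Final Devoicing: [ehiwpid] → [ehiwpit]

[hehesmik], [ehiwpit]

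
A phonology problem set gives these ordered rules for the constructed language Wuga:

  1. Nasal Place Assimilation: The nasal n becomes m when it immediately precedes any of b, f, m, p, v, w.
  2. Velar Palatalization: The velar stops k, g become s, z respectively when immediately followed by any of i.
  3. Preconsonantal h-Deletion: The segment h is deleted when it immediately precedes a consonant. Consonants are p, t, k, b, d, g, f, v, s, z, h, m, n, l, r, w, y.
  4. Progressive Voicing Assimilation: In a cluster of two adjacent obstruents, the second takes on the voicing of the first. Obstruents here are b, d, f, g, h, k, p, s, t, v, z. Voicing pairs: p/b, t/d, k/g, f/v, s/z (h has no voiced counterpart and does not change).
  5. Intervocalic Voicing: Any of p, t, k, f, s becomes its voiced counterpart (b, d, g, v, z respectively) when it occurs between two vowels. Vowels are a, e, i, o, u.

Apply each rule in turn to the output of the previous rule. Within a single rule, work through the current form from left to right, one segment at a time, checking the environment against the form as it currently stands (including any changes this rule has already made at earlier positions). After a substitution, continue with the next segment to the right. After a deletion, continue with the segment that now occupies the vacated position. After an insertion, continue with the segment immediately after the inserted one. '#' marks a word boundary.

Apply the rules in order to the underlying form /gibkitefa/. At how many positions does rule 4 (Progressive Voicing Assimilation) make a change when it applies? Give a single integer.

1 Nasal Place Assimilation: no change — [gibkitefa]
2 Velar Palatalization: [gibkitefa] → [zibsitefa]
3 Preconsonantal h-Deletion: no change — [zibsitefa]
4 Progressive Voicing Assimilation: [zibsitefa] → [zibzitefa]
5 Intervocalic Voicing: [zibzitefa] → [zibzideva]
Rule 4 changed 1 position(s).

1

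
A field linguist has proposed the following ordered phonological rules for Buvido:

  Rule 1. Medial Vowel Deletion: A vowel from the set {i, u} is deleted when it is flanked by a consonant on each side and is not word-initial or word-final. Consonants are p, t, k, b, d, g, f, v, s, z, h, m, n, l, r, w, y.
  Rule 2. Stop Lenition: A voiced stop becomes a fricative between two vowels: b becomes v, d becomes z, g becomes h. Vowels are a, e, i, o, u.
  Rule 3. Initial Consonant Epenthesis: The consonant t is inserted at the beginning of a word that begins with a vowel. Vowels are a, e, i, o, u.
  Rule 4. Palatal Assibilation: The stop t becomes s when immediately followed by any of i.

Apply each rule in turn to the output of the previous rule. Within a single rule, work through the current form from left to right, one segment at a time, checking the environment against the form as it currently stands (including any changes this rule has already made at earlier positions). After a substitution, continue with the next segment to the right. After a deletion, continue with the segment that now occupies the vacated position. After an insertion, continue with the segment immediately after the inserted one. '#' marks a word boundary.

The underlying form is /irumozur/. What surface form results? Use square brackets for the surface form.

[sirmozr]

Rule 1 Medial Vowel Deletion: [irumozur] → [irmozr]
Rule 2 Stop Lenition: no change — [irmozr]
Rule 3 Initial Consonant Epenthesis: [irmozr] → [tirmozr]
Rule 4 Palatal Assibilation: [tirmozr] → [sirmozr]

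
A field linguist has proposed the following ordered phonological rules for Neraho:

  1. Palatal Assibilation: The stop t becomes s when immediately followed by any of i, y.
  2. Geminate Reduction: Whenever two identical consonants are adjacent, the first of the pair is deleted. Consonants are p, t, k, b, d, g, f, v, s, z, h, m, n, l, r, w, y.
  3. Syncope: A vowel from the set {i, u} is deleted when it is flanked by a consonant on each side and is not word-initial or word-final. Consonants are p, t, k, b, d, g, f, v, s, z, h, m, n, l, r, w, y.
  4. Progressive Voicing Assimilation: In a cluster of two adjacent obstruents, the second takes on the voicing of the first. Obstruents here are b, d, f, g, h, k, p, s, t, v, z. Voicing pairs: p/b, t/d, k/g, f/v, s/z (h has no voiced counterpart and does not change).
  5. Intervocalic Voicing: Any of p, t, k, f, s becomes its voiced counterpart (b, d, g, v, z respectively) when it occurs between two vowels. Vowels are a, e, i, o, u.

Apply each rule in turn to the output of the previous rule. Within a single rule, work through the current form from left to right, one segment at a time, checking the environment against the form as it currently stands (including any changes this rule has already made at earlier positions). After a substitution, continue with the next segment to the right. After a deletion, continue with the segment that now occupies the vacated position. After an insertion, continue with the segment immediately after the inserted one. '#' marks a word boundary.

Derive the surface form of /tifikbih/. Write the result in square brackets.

[sfkph]

1 Palatal Assibilation: [tifikbih] → [sifikbih]
2 Geminate Reduction: no change — [sifikbih]
3 Syncope: [sifikbih] → [sfkbh]
4 Progressive Voicing Assimilation: [sfkbh] → [sfkph]
5 Intervocalic Voicing: no change — [sfkph]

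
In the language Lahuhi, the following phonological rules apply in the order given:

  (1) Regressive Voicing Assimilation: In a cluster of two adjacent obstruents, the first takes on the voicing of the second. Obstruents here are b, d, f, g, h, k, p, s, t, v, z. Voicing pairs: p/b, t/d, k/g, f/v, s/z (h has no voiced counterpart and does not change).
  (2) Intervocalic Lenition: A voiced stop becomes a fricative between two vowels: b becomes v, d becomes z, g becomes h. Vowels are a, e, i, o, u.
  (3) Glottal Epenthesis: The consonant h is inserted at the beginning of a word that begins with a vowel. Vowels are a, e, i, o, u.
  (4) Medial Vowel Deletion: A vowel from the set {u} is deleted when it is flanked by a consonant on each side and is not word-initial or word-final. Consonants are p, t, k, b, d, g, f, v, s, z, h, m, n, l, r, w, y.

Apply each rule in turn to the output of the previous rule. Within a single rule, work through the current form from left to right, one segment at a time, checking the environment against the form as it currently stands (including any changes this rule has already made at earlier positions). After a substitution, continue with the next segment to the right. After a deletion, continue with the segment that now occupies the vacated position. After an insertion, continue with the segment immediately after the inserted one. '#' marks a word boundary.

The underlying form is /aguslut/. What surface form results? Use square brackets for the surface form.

[hahslt]

(1) Regressive Voicing Assimilation: no change — [aguslut]
(2) Intervocalic Lenition: [aguslut] → [ahuslut]
(3) Glottal Epenthesis: [ahuslut] → [hahuslut]
(4) Medial Vowel Deletion: [hahuslut] → [hahslt]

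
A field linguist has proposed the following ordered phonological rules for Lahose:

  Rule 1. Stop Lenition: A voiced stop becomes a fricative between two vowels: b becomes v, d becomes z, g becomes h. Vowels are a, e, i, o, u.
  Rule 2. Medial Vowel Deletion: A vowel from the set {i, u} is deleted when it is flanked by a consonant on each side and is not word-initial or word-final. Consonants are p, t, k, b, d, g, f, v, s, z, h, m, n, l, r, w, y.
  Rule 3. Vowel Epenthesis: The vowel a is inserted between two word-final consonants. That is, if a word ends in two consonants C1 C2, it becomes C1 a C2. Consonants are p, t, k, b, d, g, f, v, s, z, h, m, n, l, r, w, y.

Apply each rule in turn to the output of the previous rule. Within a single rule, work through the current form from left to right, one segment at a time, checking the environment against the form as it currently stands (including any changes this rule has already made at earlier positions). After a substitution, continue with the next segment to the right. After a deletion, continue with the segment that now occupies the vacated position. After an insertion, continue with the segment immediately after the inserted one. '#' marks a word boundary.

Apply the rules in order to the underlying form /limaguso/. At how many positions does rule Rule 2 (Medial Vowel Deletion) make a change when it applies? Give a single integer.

Rule 1 Stop Lenition: [limaguso] → [limahuso]
Rule 2 Medial Vowel Deletion: [limahuso] → [lmahso]
Rule 3 Vowel Epenthesis: no change — [lmahso]
Rule Rule 2 changed 2 position(s).

2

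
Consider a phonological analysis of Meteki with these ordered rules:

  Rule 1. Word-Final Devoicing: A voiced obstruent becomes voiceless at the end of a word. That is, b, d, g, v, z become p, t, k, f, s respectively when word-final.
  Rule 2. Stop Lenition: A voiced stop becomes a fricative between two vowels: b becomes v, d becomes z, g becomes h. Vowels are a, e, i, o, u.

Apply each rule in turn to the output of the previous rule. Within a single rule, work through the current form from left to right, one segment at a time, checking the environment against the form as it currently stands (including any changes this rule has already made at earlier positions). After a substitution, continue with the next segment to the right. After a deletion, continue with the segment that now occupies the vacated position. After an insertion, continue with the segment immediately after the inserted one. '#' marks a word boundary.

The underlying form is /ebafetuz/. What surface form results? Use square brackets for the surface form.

Rule 1 Word-Final Devoicing: [ebafetuz] → [ebafetus]
Rule 2 Stop Lenition: [ebafetus] → [evafetus]

[evafetus]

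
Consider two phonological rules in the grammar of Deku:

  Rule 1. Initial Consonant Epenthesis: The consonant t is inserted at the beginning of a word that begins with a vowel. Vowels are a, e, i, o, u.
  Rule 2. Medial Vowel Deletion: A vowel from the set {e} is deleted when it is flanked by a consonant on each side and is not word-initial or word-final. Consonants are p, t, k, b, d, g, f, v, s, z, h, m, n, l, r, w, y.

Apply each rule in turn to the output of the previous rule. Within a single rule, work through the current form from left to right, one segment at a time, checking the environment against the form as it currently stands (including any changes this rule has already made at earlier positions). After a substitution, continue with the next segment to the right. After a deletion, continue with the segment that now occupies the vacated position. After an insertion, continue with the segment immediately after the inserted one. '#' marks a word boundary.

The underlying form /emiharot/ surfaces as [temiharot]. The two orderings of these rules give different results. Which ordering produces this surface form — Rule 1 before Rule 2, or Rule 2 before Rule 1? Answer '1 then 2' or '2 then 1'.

2 then 1

Order 1 then 2:
  1 Initial Consonant Epenthesis: [emiharot] → [temiharot]
  2 Medial Vowel Deletion: [temiharot] → [tmiharot]
  result: [tmiharot]
Order 2 then 1:
  2 Medial Vowel Deletion: no change — [emiharot]
  1 Initial Consonant Epenthesis: [emiharot] → [temiharot]
  result: [temiharot]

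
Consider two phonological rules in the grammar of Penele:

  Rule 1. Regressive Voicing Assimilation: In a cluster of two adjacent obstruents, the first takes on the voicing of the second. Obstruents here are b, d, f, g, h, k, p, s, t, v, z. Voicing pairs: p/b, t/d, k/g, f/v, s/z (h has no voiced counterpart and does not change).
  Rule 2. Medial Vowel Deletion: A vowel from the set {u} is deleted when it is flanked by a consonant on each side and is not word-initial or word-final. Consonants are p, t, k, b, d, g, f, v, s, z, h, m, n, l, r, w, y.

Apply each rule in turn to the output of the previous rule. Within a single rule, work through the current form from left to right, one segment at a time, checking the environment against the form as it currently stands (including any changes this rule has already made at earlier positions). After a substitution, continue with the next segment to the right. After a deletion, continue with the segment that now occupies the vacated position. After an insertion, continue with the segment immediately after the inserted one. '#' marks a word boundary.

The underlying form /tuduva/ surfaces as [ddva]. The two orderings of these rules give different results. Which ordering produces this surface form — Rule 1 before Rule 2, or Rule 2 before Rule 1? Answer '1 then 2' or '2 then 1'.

Order 1 then 2:
  1 Regressive Voicing Assimilation: no change — [tuduva]
  2 Medial Vowel Deletion: [tuduva] → [tdva]
  result: [tdva]
Order 2 then 1:
  2 Medial Vowel Deletion: [tuduva] → [tdva]
  1 Regressive Voicing Assimilation: [tdva] → [ddva]
  result: [ddva]

2 then 1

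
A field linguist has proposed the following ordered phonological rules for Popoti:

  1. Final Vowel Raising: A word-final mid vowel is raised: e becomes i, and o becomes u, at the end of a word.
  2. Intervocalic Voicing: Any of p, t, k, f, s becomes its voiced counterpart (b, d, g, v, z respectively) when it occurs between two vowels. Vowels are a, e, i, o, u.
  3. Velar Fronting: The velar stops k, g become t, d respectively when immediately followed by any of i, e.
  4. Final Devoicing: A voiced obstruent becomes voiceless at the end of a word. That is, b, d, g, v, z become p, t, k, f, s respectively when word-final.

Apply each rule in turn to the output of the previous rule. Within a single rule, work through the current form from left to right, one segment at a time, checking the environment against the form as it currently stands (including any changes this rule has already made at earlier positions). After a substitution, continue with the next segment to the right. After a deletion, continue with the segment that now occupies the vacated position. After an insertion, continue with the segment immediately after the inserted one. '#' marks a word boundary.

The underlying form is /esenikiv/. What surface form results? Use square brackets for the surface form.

1 Final Vowel Raising: no change — [esenikiv]
2 Intervocalic Voicing: [esenikiv] → [ezenigiv]
3 Velar Fronting: [ezenigiv] → [ezenidiv]
4 Final Devoicing: [ezenidiv] → [ezenidif]

[ezenidif]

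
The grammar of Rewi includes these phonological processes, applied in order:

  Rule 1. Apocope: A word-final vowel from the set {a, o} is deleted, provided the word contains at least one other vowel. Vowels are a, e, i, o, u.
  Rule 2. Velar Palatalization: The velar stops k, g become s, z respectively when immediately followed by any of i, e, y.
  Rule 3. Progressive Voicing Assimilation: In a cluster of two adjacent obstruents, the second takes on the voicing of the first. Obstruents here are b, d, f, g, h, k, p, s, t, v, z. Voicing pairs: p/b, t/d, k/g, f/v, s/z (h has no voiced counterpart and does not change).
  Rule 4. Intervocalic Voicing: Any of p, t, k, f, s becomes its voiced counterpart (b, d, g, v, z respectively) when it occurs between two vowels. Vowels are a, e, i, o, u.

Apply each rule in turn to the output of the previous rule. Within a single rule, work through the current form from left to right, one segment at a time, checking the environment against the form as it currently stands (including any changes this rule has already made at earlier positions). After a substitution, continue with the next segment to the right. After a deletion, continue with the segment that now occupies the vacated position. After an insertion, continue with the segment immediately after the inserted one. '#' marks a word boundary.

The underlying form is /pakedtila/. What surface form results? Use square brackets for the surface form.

Rule 1 Apocope: [pakedtila] → [pakedtil]
Rule 2 Velar Palatalization: [pakedtil] → [pasedtil]
Rule 3 Progressive Voicing Assimilation: [pasedtil] → [paseddil]
Rule 4 Intervocalic Voicing: [paseddil] → [pazeddil]

[pazeddil]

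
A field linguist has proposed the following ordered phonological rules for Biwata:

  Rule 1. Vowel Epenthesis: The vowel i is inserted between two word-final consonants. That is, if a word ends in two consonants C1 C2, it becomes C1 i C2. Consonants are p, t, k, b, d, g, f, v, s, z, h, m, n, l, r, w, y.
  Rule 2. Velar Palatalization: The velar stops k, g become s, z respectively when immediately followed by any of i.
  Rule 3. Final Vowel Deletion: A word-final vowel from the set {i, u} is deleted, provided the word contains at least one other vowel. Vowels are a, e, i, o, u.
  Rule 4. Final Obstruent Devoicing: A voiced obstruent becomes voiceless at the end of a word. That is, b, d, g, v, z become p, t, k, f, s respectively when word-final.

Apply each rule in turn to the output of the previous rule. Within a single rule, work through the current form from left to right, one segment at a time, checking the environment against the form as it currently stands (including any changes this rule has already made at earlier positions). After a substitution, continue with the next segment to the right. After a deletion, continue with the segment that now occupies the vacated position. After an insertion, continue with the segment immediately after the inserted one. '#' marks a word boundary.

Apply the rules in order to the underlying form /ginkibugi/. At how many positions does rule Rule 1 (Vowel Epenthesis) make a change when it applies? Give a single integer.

0

Rule 1 Vowel Epenthesis: no change — [ginkibugi]
Rule 2 Velar Palatalization: [ginkibugi] → [zinsibuzi]
Rule 3 Final Vowel Deletion: [zinsibuzi] → [zinsibuz]
Rule 4 Final Obstruent Devoicing: [zinsibuz] → [zinsibus]
Rule Rule 1 changed 0 position(s).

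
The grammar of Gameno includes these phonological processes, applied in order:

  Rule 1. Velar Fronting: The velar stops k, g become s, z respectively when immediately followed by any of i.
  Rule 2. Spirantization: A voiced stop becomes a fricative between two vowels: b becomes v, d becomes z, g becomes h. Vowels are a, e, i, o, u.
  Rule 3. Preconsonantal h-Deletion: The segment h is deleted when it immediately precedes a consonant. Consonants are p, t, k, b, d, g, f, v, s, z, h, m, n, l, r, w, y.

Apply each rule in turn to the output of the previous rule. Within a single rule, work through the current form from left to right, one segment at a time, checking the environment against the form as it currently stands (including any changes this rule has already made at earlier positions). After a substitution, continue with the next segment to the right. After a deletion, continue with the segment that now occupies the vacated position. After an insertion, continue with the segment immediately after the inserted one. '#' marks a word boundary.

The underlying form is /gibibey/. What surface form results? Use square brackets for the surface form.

Rule 1 Velar Fronting: [gibibey] → [zibibey]
Rule 2 Spirantization: [zibibey] → [zivivey]
Rule 3 Preconsonantal h-Deletion: no change — [zivivey]

[zivivey]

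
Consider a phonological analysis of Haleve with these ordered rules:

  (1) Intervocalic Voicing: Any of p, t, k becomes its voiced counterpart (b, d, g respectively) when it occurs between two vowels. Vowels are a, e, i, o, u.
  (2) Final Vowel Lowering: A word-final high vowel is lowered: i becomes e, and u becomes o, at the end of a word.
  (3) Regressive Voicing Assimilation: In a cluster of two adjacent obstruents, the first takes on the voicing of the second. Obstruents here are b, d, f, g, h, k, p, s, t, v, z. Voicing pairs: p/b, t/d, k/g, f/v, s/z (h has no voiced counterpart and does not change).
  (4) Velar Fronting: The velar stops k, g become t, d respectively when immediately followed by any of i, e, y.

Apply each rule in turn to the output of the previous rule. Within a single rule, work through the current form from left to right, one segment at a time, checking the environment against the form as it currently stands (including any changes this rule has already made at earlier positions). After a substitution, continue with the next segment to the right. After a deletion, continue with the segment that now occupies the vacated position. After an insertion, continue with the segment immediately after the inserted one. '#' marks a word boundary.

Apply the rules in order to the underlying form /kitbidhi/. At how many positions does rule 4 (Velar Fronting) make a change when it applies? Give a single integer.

(1) Intervocalic Voicing: no change — [kitbidhi]
(2) Final Vowel Lowering: [kitbidhi] → [kitbidhe]
(3) Regressive Voicing Assimilation: [kitbidhe] → [kidbithe]
(4) Velar Fronting: [kidbithe] → [tidbithe]
Rule 4 changed 1 position(s).

1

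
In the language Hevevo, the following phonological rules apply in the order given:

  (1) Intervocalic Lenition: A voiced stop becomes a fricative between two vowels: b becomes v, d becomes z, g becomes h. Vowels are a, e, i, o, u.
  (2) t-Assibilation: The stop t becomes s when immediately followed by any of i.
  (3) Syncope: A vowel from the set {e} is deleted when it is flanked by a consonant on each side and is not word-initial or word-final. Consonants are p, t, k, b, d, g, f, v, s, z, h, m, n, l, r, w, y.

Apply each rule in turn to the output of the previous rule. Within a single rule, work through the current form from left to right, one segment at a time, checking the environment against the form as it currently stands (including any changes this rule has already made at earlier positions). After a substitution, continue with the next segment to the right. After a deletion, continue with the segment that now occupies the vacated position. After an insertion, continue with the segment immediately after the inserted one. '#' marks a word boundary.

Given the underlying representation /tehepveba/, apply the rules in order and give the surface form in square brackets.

(1) Intervocalic Lenition: [tehepveba] → [tehepveva]
(2) t-Assibilation: no change — [tehepveva]
(3) Syncope: [tehepveva] → [thpvva]

[thpvva]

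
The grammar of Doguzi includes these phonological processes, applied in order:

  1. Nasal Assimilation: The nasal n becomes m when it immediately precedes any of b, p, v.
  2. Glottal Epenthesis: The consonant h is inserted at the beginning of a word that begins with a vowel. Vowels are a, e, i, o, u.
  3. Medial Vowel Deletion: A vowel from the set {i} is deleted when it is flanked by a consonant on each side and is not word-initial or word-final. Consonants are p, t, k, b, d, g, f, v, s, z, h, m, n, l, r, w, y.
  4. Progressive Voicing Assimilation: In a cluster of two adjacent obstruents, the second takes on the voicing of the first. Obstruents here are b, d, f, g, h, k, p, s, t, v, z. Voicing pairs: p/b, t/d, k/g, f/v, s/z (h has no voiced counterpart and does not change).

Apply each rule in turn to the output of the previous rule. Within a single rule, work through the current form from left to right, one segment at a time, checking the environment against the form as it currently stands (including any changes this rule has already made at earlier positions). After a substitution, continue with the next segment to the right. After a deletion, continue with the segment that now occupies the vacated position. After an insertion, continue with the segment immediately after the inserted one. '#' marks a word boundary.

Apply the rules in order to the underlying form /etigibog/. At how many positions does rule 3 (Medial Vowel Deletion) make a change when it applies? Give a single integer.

2

1 Nasal Assimilation: no change — [etigibog]
2 Glottal Epenthesis: [etigibog] → [hetigibog]
3 Medial Vowel Deletion: [hetigibog] → [hetgbog]
4 Progressive Voicing Assimilation: [hetgbog] → [hetkpog]
Rule 3 changed 2 position(s).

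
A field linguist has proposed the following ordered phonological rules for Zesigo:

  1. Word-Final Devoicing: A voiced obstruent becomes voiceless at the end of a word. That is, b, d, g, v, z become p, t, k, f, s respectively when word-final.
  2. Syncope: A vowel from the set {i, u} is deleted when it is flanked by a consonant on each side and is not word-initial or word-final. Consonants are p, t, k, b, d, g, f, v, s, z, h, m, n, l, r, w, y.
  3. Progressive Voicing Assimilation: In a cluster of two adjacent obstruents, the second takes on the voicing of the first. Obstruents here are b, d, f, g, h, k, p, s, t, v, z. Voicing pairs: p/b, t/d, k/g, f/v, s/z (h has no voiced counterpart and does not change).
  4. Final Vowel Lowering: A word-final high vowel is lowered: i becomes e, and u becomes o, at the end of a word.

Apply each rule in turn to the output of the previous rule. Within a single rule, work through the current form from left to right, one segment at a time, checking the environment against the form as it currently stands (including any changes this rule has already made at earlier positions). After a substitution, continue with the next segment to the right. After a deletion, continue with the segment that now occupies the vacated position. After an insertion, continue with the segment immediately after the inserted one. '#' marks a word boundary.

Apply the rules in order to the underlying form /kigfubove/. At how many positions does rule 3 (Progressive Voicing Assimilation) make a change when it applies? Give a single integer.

1 Word-Final Devoicing: no change — [kigfubove]
2 Syncope: [kigfubove] → [kgfbove]
3 Progressive Voicing Assimilation: [kgfbove] → [kkfpove]
4 Final Vowel Lowering: no change — [kkfpove]
Rule 3 changed 2 position(s).

2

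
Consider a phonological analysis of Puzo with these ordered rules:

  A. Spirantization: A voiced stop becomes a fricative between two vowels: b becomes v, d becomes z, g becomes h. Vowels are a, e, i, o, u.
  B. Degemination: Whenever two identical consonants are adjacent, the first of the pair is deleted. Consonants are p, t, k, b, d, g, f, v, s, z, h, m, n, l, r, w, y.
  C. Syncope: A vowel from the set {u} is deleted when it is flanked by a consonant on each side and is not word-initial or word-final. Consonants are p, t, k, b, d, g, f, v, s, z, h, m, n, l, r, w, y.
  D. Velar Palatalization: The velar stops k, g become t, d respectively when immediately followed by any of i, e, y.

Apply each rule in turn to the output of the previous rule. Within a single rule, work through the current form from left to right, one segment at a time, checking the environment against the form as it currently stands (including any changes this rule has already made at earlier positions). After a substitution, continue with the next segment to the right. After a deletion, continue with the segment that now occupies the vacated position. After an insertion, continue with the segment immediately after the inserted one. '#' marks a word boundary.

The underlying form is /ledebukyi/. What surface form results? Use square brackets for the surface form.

A Spirantization: [ledebukyi] → [lezevukyi]
B Degemination: no change — [lezevukyi]
C Syncope: [lezevukyi] → [lezevkyi]
D Velar Palatalization: [lezevkyi] → [lezevtyi]

[lezevtyi]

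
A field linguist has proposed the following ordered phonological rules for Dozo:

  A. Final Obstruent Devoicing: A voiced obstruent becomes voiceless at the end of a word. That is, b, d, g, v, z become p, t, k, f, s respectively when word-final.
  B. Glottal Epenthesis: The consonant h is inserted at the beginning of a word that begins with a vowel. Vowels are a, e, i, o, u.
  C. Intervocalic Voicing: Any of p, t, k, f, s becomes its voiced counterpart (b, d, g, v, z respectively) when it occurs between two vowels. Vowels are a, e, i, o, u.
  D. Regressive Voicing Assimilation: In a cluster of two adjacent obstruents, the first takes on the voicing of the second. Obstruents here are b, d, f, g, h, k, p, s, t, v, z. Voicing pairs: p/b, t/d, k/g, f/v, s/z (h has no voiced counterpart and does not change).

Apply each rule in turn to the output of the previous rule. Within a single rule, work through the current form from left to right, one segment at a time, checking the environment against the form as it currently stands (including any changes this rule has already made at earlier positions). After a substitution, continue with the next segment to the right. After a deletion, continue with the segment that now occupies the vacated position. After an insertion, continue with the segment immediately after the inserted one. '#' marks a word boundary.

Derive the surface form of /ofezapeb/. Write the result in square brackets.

[hovezabep]

A Final Obstruent Devoicing: [ofezapeb] → [ofezapep]
B Glottal Epenthesis: [ofezapep] → [hofezapep]
C Intervocalic Voicing: [hofezapep] → [hovezabep]
D Regressive Voicing Assimilation: no change — [hovezabep]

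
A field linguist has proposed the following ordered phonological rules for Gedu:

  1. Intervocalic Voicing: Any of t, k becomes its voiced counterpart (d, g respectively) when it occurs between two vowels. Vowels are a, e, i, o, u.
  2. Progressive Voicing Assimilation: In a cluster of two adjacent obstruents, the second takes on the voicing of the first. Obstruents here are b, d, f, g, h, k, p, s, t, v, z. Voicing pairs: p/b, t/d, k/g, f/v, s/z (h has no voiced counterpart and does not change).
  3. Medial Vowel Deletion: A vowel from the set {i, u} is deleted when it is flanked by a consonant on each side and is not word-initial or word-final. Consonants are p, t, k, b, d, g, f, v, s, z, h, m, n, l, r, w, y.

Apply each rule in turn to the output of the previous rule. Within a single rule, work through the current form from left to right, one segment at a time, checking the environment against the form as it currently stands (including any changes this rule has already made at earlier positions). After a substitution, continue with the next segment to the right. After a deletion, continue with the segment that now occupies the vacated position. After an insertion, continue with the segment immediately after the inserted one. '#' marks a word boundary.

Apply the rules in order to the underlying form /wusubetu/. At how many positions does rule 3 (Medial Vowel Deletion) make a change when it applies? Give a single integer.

2

1 Intervocalic Voicing: [wusubetu] → [wusubedu]
2 Progressive Voicing Assimilation: no change — [wusubedu]
3 Medial Vowel Deletion: [wusubedu] → [wsbedu]
Rule 3 changed 2 position(s).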